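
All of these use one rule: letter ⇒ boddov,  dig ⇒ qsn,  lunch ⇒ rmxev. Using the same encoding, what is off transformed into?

Read the word backwards and shift each letter +10.
For off: reverse → ffo; then shift: f+10=p, f+10=p, o+10=y.

ppy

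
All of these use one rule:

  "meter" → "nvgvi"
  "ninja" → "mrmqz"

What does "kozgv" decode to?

plate

Each pair mirrors across the alphabet (m↔n, e↔v, t↔g): positions sum to 25. Letters are reflected about the middle of the alphabet (position → 25−position): Atbash.
Decoding kozgv: k↔p, o↔l, z↔a, g↔t, v↔e.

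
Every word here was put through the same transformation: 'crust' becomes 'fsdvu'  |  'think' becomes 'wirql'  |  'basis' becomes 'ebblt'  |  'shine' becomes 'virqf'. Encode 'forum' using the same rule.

Shifts by position in crust: pos 0: c→f (+3), pos 1: r→s (+1), pos 2: u→d (+9), pos 3: s→v (+3), pos 4: t→u (+1) — repeating every 3. The shifts repeat in a cycle of length 3: positions 0,1,… shift by +3, +1, +9, then the pattern repeats.
For forum: f+3=i, o+1=p, r+9=a, u+3=x, m+1=n.

ipaxn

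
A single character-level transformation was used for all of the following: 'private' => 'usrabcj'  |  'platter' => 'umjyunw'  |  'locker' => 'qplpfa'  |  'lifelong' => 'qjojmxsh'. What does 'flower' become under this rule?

kmxbfa

Shifts by position in private: pos 0: p→u (+5), pos 1: r→s (+1), pos 2: i→r (+9), pos 3: v→a (+5), pos 4: a→b (+1), pos 5: t→c (+9) — repeating every 3. It's a Vigenère-style cipher with numeric key [5,1,9]: position i shifts by key[i mod 3].
For flower: f+5=k, l+1=m, o+9=x, w+5=b, e+1=f, r+9=a.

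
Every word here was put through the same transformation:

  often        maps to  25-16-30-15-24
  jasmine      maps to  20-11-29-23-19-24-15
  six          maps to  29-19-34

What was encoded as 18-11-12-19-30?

o is letter #15 and maps to 25: an offset of 10. Each letter is replaced by its alphabet position (a=1..z=26) + 10.
Undoing it on 18-11-12-19-30: 18→(18−10)÷1=8=h, 11→(11−10)÷1=1=a, 12→(12−10)÷1=2=b, 19→(19−10)÷1=9=i, 30→(30−10)÷1=20=t.

habit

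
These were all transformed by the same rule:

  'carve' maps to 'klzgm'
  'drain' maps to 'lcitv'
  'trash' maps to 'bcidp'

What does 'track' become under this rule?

bcins

A repeating key of period 2 is used — shifts +8, +11 over and over.
On track: t+8=b, r+11=c, a+8=i, c+11=n, k+8=s.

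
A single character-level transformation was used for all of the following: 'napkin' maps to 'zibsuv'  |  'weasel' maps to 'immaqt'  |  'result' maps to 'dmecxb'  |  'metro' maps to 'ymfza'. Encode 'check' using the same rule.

It's a Vigenère-style cipher with numeric key [12,8]: position i shifts by key[i mod 2].
On check: c+12=o, h+8=p, e+12=q, c+8=k, k+12=w.

opqkw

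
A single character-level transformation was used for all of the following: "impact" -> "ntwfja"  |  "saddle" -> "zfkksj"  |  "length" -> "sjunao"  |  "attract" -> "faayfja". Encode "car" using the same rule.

jfy

The shift depends on letter class: consonant m→t is +7, but vowel i→n is +5. Two shifts are in play — +5 for a/e/i/o/u, +7 for every other letter.
Applying it to car: c(cons)+7=j, a(vowel)+5=f, r(cons)+7=y.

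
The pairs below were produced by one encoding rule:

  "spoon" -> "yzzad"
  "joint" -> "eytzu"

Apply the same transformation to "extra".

lceip

The output letters match the input read backwards, each shifted +11: spoon reversed is noops. Read the word backwards and shift each letter +11.
For extra: reverse → artxe; then shift: a+11=l, r+11=c, t+11=e, x+11=i, e+11=p.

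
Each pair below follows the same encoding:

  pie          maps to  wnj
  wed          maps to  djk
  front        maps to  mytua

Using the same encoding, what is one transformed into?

tuj

The shift depends on letter class: consonant p→w is +7, but vowel i→n is +5. Two shifts are in play — +5 for a/e/i/o/u, +7 for every other letter.
For one: o(vowel)+5=t, n(cons)+7=u, e(vowel)+5=j.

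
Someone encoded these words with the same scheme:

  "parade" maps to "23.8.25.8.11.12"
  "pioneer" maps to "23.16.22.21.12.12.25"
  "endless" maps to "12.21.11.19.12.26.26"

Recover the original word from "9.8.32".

bay

p is letter #16 and maps to 23: an offset of 7. The number is (letter's place in the alphabet, a=1) + 7.
Decoding 9.8.32: 9→(9−7)÷1=2=b, 8→(8−7)÷1=1=a, 32→(32−7)÷1=25=y.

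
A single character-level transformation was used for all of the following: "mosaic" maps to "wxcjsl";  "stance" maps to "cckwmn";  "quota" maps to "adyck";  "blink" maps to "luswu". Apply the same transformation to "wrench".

gaowmq

The shifts repeat in a cycle of length 2: positions 0,1,… shift by +10, +9, then the pattern repeats.
Applying it to wrench: w+10=g, r+9=a, e+10=o, n+9=w, c+10=m, h+9=q.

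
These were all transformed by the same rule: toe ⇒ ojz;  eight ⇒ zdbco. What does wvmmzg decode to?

Every letter moves 21 places later in the alphabet, wrapping around z→a.
Undoing it on wvmmzg: w−21=b, v−21=a, m−21=r, m−21=r, z−21=e, g−21=l.

barrel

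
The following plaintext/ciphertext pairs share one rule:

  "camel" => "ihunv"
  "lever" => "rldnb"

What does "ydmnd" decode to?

sweet

Each letter shifts forward by (position + 6), i.e. 6, 7, 8, … — the shift grows by one for each successive letter.
Undoing it on ydmnd: y−6=s, d−7=w, m−8=e, n−9=e, d−10=t.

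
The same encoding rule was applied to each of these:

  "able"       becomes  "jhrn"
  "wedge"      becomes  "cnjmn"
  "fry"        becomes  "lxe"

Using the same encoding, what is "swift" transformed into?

ycrlz

Two shifts are in play — +9 for a/e/i/o/u, +6 for every other letter.
On swift: s(cons)+6=y, w(cons)+6=c, i(vowel)+9=r, f(cons)+6=l, t(cons)+6=z.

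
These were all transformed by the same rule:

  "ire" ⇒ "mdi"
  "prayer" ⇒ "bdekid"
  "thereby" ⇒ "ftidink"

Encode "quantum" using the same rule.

The shift depends on letter class: consonant r→d is +12, but vowel i→m is +4. Two shifts are in play — +4 for a/e/i/o/u, +12 for every other letter.
Applying it to quantum: q(cons)+12=c, u(vowel)+4=y, a(vowel)+4=e, n(cons)+12=z, t(cons)+12=f, u(vowel)+4=y, m(cons)+12=y.

cyezfyy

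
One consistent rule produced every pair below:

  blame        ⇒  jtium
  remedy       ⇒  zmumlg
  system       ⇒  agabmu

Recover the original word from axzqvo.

Compare letters: b→j is +8, l→t is +8, a→i is +8 — a constant shift. Each letter is shifted forward by 8 in the alphabet (a Caesar shift of +8).
Undoing it on axzqvo: a−8=s, x−8=p, z−8=r, q−8=i, v−8=n, o−8=g.

spring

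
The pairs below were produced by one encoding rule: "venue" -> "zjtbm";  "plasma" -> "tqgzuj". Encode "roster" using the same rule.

Letter i (0-indexed) is shifted by i+4, so successive shifts are 4, 5, 6, ….
On roster: r+4=v, o+5=t, s+6=y, t+7=a, e+8=m, r+9=a.

vtyama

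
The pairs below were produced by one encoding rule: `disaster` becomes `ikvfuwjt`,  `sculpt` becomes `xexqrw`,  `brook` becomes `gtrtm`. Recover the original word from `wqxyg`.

route

A repeating key of period 3 is used — shifts +5, +2, +3 over and over.
Undoing it on wqxyg: w−5=r, q−2=o, x−3=u, y−5=t, g−2=e.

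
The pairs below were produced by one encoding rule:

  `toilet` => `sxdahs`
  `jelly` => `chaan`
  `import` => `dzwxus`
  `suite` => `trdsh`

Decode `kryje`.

bunch

t(19)→s(18) and o(14)→x(23) fit y≡25x+11 (mod 26); the inverse of 25 mod 26 is 25. Each letter's alphabet position (a=0..z=25) is mapped through 25·x+11 mod 26 — an affine cipher.
Decoding kryje: k(10)→25·(10−11)≡1=b; r(17)→25·(17−11)≡20=u; y(24)→25·(24−11)≡13=n; j(9)→25·(9−11)≡2=c; e(4)→25·(4−11)≡7=h (all mod 26).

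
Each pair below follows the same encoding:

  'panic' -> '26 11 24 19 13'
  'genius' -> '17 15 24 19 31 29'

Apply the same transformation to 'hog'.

18 25 17

p is letter #16 and maps to 26: an offset of 10. Letters become their 1-based position plus 10 (so a→11, b→12, …).
Applying it to hog: h=8→18, o=15→25, g=7→17.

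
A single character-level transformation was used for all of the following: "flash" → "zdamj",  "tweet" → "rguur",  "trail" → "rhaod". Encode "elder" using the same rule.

f(5)→z(25) and l(11)→d(3) fit y≡5x+0 (mod 26); the inverse of 5 mod 26 is 21. This is an affine cipher: with a=0,…,z=25, each position x becomes (5x+0) mod 26.
Applying it to elder: e(4)→5·4+0≡20=u; l(11)→5·11+0≡3=d; d(3)→5·3+0≡15=p; e(4)→5·4+0≡20=u; r(17)→5·17+0≡7=h (all mod 26).

udpuh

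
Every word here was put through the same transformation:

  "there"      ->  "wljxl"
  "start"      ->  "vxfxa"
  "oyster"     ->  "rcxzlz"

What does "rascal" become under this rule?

uexiht

In there: t→w is +3, h→l is +4, e→j is +5, r→x is +6 — the shift increases by 1 each position. Letter i (0-indexed) is shifted by i+3, so successive shifts are 3, 4, 5, ….
Applying it to rascal: r+3=u, a+4=e, s+5=x, c+6=i, a+7=h, l+8=t.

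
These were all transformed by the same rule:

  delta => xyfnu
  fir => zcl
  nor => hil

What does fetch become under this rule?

zynwb

Every letter moves 20 places later in the alphabet, wrapping around z→a.
For fetch: f+20=z, e+20=y, t+20=n, c+20=w, h+20=b.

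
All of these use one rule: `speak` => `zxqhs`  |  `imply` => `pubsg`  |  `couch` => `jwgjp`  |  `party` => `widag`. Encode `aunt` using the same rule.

hcza

Shifts by position in speak: pos 0: s→z (+7), pos 1: p→x (+8), pos 2: e→q (+12), pos 3: a→h (+7), pos 4: k→s (+8) — repeating every 3. It's a Vigenère-style cipher with numeric key [7,8,12]: position i shifts by key[i mod 3].
Applying it to aunt: a+7=h, u+8=c, n+12=z, t+7=a.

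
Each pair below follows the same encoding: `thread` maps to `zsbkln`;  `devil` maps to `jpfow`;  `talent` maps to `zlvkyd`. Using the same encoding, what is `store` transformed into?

yeyxp

Shifts by position in thread: pos 0: t→z (+6), pos 1: h→s (+11), pos 2: r→b (+10), pos 3: e→k (+6), pos 4: a→l (+11), pos 5: d→n (+10) — repeating every 3. A repeating key of period 3 is used — shifts +6, +11, +10 over and over.
On store: s+6=y, t+11=e, o+10=y, r+6=x, e+11=p.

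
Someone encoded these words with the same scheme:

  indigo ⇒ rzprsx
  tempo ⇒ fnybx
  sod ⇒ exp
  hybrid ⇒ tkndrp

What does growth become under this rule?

The shift depends on letter class: consonant n→z is +12, but vowel i→r is +9. Two shifts are in play — +9 for a/e/i/o/u, +12 for every other letter.
For growth: g(cons)+12=s, r(cons)+12=d, o(vowel)+9=x, w(cons)+12=i, t(cons)+12=f, h(cons)+12=t.

sdxift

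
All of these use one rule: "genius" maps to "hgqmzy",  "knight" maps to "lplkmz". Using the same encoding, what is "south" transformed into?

In genius: g→h is +1, e→g is +2, n→q is +3, i→m is +4 — the shift increases by 1 each position. Letter i (0-indexed) is shifted by i+1, so successive shifts are 1, 2, 3, ….
On south: s+1=t, o+2=q, u+3=x, t+4=x, h+5=m.

tqxxm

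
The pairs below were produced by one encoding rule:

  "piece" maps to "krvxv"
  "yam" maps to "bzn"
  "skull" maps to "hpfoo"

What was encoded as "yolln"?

bloom

Each pair mirrors across the alphabet (p↔k, i↔r, e↔v): positions sum to 25. Each letter is replaced by its mirror in the alphabet: a↔z, b↔y, c↔x, and so on (the Atbash cipher).
Reversing it on yolln: y↔b, o↔l, l↔o, l↔o, n↔m.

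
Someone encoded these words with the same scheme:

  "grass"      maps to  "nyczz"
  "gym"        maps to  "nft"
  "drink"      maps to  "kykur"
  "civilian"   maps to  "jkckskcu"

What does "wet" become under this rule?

dga

The rule splits by letter class: vowels +2, consonants +7.
On wet: w(cons)+7=d, e(vowel)+2=g, t(cons)+7=a.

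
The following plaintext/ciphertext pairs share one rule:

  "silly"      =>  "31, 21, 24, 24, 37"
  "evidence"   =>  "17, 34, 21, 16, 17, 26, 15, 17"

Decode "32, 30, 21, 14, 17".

tribe

s is letter #19 and maps to 31: an offset of 12. The number is (letter's place in the alphabet, a=1) + 12.
Decoding 32, 30, 21, 14, 17: 32→(32−12)÷1=20=t, 30→(30−12)÷1=18=r, 21→(21−12)÷1=9=i, 14→(14−12)÷1=2=b, 17→(17−12)÷1=5=e.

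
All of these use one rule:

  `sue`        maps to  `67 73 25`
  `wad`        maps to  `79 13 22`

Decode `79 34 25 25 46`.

s(#19)→67 and u(#21)→73: differences scale by 3, so n = 3·pos + 10. With a=1..z=26, the number is 3·pos + 10.
Undoing it on 79 34 25 25 46: 79→(79−10)÷3=23=w, 34→(34−10)÷3=8=h, 25→(25−10)÷3=5=e, 25→(25−10)÷3=5=e, 46→(46−10)÷3=12=l.

wheel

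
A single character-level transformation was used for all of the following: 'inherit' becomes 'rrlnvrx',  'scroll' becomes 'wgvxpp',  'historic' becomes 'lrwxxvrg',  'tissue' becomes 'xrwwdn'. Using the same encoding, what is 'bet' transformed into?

The shift depends on letter class: consonant n→r is +4, but vowel i→r is +9. The rule splits by letter class: vowels +9, consonants +4.
For bet: b(cons)+4=f, e(vowel)+9=n, t(cons)+4=x.

fnx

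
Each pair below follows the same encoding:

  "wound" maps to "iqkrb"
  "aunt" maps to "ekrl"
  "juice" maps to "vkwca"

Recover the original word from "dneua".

brake

This is an affine cipher: with a=0,…,z=25, each position x becomes (25x+4) mod 26.
Reversing it on dneua: d(3)→25·(3−4)≡1=b; n(13)→25·(13−4)≡17=r; e(4)→25·(4−4)≡0=a; u(20)→25·(20−4)≡10=k; a(0)→25·(0−4)≡4=e (all mod 26).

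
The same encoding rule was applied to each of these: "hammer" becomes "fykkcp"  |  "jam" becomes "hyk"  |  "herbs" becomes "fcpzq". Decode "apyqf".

Compare letters: h→f is +24, a→y is +24, m→k is +24 — a constant shift. It's a constant shift of +24 (ROT24).
Decoding apyqf: a−24=c, p−24=r, y−24=a, q−24=s, f−24=h.

crash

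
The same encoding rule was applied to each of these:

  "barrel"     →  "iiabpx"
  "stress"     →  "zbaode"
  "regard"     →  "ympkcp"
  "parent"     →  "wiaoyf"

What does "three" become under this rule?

In barrel: b→i is +7, a→i is +8, r→a is +9, r→b is +10 — the shift increases by 1 each position. Each letter shifts forward by (position + 7), i.e. 7, 8, 9, … — the shift grows by one for each successive letter.
On three: t+7=a, h+8=p, r+9=a, e+10=o, e+11=p.

apaop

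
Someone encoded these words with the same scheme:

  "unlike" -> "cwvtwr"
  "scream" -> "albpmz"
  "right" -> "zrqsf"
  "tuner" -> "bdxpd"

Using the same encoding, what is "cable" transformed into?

kjlwq

Letter i (0-indexed) is shifted by i+8, so successive shifts are 8, 9, 10, ….
For cable: c+8=k, a+9=j, b+10=l, l+11=w, e+12=q.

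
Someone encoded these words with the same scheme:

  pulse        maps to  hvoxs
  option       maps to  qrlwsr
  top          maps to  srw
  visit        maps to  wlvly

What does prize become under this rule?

The output letters match the input read backwards, each shifted +3: pulse reversed is eslup. Two steps: reverse the string, then apply a Caesar shift of +3.
Applying it to prize: reverse → ezirp; then shift: e+3=h, z+3=c, i+3=l, r+3=u, p+3=s.

hclus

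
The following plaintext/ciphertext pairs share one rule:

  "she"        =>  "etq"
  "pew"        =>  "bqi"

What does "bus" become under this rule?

Compare letters: s→e is +12, h→t is +12, e→q is +12 — a constant shift. Each letter is shifted forward by 12 in the alphabet (a Caesar shift of +12).
For bus: b+12=n, u+12=g, s+12=e.

nge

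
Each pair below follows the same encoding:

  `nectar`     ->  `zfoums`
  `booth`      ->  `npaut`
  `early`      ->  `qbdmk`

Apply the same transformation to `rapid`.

Shifts by position in nectar: pos 0: n→z (+12), pos 1: e→f (+1), pos 2: c→o (+12), pos 3: t→u (+1) — repeating every 2. A repeating key of period 2 is used — shifts +12, +1 over and over.
Applying it to rapid: r+12=d, a+1=b, p+12=b, i+1=j, d+12=p.

dbbjp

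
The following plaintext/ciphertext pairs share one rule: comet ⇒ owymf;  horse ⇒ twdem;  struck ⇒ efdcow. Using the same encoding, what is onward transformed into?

The rule splits by letter class: vowels +8, consonants +12.
Applying it to onward: o(vowel)+8=w, n(cons)+12=z, w(cons)+12=i, a(vowel)+8=i, r(cons)+12=d, d(cons)+12=p.

wziidp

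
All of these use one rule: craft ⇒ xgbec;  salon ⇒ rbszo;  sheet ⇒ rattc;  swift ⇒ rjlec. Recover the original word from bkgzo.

Treating letters as 0–25, the rule is x ↦ 11x + 1 (mod 26).
Undoing it on bkgzo: b(1)→19·(1−1)≡0=a; k(10)→19·(10−1)≡15=p; g(6)→19·(6−1)≡17=r; z(25)→19·(25−1)≡14=o; o(14)→19·(14−1)≡13=n (all mod 26).

apron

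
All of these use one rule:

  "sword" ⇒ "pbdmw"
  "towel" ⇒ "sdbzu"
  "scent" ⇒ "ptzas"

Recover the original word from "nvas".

aunt

s(18)→p(15) and w(22)→b(1) fit y≡3x+13 (mod 26); the inverse of 3 mod 26 is 9. Each letter's alphabet position (a=0..z=25) is mapped through 3·x+13 mod 26 — an affine cipher.
Reversing it on nvas: n(13)→9·(13−13)≡0=a; v(21)→9·(21−13)≡20=u; a(0)→9·(0−13)≡13=n; s(18)→9·(18−13)≡19=t (all mod 26).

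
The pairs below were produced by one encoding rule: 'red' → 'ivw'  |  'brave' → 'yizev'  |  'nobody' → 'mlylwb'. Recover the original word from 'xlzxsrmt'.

coaching

Each pair mirrors across the alphabet (r↔i, e↔v, d↔w): positions sum to 25. Each letter is replaced by its mirror in the alphabet: a↔z, b↔y, c↔x, and so on (the Atbash cipher).
Reversing it on xlzxsrmt: x↔c, l↔o, z↔a, x↔c, s↔h, r↔i, m↔n, t↔g.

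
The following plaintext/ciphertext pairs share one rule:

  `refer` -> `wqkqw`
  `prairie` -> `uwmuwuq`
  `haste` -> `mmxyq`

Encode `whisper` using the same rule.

bmuxuqw

The rule splits by letter class: vowels +12, consonants +5.
For whisper: w(cons)+5=b, h(cons)+5=m, i(vowel)+12=u, s(cons)+5=x, p(cons)+5=u, e(vowel)+12=q, r(cons)+5=w.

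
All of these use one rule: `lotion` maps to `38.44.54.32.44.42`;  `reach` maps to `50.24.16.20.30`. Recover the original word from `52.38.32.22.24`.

slide

l(#12)→38 and o(#15)→44: differences scale by 2, so n = 2·pos + 14. With a=1..z=26, the number is 2·pos + 14.
Decoding 52.38.32.22.24: 52→(52−14)÷2=19=s, 38→(38−14)÷2=12=l, 32→(32−14)÷2=9=i, 22→(22−14)÷2=4=d, 24→(24−14)÷2=5=e.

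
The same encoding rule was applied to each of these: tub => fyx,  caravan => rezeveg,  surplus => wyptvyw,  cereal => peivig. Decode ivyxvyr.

The output letters match the input read backwards, each shifted +4: tub reversed is but. Read the word backwards and shift each letter +4.
Reversing it on ivyxvyr: shift back: i−4=e, v−4=r, y−4=u, x−4=t, v−4=r, y−4=u, r−4=n → erutrun; then reverse → nurture.

nurture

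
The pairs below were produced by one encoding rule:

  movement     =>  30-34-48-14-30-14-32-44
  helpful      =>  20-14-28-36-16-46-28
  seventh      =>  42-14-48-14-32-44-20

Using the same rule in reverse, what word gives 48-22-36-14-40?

m(#13)→30 and o(#15)→34: differences scale by 2, so n = 2·pos + 4. With a=1..z=26, the number is 2·pos + 4.
Undoing it on 48-22-36-14-40: 48→(48−4)÷2=22=v, 22→(22−4)÷2=9=i, 36→(36−4)÷2=16=p, 14→(14−4)÷2=5=e, 40→(40−4)÷2=18=r.

viper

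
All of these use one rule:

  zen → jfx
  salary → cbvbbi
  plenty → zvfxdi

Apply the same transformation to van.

The shift depends on letter class: consonant z→j is +10, but vowel e→f is +1. Vowels shift forward by 1 and consonants shift forward by 10.
Applying it to van: v(cons)+10=f, a(vowel)+1=b, n(cons)+10=x.

fbx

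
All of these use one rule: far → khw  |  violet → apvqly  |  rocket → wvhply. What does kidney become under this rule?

Two shifts are in play — +7 for a/e/i/o/u, +5 for every other letter.
On kidney: k(cons)+5=p, i(vowel)+7=p, d(cons)+5=i, n(cons)+5=s, e(vowel)+7=l, y(cons)+5=d.

ppisld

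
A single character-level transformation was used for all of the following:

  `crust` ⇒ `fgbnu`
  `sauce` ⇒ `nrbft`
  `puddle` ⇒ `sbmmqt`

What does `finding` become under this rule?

avemveh

c(2)→f(5) and r(17)→g(6) fit y≡7x+17 (mod 26); the inverse of 7 mod 26 is 15. This is an affine cipher: with a=0,…,z=25, each position x becomes (7x+17) mod 26.
For finding: f(5)→7·5+17≡0=a; i(8)→7·8+17≡21=v; n(13)→7·13+17≡4=e; d(3)→7·3+17≡12=m; i(8)→7·8+17≡21=v; n(13)→7·13+17≡4=e; g(6)→7·6+17≡7=h (all mod 26).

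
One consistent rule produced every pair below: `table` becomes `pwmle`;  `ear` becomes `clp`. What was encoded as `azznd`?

scoop

The output letters match the input read backwards, each shifted +11: table reversed is elbat. Two steps: reverse the string, then apply a Caesar shift of +11.
Reversing it on azznd: shift back: a−11=p, z−11=o, z−11=o, n−11=c, d−11=s → poocs; then reverse → scoop.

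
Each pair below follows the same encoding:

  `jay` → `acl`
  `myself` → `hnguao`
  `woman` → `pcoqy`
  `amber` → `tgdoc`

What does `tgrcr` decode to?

paper

The output letters match the input read backwards, each shifted +2: jay reversed is yaj. Read the word backwards and shift each letter +2.
Undoing it on tgrcr: shift back: t−2=r, g−2=e, r−2=p, c−2=a, r−2=p → repap; then reverse → paper.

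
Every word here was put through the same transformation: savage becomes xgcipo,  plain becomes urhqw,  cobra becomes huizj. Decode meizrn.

hybrid

In savage: s→x is +5, a→g is +6, v→c is +7, a→i is +8 — the shift increases by 1 each position. Each letter shifts forward by (position + 5), i.e. 5, 6, 7, … — the shift grows by one for each successive letter.
Undoing it on meizrn: m−5=h, e−6=y, i−7=b, z−8=r, r−9=i, n−10=d.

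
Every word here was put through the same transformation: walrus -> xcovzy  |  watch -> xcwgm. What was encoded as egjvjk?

degree

In walrus: w→x is +1, a→c is +2, l→o is +3, r→v is +4 — the shift increases by 1 each position. Letter i (0-indexed) is shifted by i+1, so successive shifts are 1, 2, 3, ….
Reversing it on egjvjk: e−1=d, g−2=e, j−3=g, v−4=r, j−5=e, k−6=e.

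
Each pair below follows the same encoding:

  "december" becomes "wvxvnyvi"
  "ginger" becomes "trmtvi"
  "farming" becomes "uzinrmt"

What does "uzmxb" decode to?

This is the alphabet-reversal cipher (Atbash): a becomes z, b becomes y, etc.
Reversing it on uzmxb: u↔f, z↔a, m↔n, x↔c, b↔y.

fancy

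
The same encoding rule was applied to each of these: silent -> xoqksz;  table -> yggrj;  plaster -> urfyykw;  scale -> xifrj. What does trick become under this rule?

A repeating key of period 2 is used — shifts +5, +6 over and over.
Applying it to trick: t+5=y, r+6=x, i+5=n, c+6=i, k+5=p.

yxnip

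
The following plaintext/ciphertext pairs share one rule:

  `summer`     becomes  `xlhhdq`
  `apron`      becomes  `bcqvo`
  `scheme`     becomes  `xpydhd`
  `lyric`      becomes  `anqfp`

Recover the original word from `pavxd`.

close

s(18)→x(23) and u(20)→l(11) fit y≡7x+1 (mod 26); the inverse of 7 mod 26 is 15. This is an affine cipher: with a=0,…,z=25, each position x becomes (7x+1) mod 26.
Reversing it on pavxd: p(15)→15·(15−1)≡2=c; a(0)→15·(0−1)≡11=l; v(21)→15·(21−1)≡14=o; x(23)→15·(23−1)≡18=s; d(3)→15·(3−1)≡4=e (all mod 26).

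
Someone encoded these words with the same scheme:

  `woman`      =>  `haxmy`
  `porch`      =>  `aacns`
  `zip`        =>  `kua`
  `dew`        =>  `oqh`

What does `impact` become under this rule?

The shift depends on letter class: consonant w→h is +11, but vowel o→a is +12. Two shifts are in play — +12 for a/e/i/o/u, +11 for every other letter.
Applying it to impact: i(vowel)+12=u, m(cons)+11=x, p(cons)+11=a, a(vowel)+12=m, c(cons)+11=n, t(cons)+11=e.

uxamne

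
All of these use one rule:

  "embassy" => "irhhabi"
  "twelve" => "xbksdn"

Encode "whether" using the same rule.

In embassy: e→i is +4, m→r is +5, b→h is +6, a→h is +7 — the shift increases by 1 each position. Each letter shifts forward by (position + 4), i.e. 4, 5, 6, … — the shift grows by one for each successive letter.
On whether: w+4=a, h+5=m, e+6=k, t+7=a, h+8=p, e+9=n, r+10=b.

amkapnb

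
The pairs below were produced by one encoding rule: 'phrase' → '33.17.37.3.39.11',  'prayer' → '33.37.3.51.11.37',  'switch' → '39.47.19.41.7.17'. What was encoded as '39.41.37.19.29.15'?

string

With a=1..z=26, the number is 2·pos + 1.
Decoding 39.41.37.19.29.15: 39→(39−1)÷2=19=s, 41→(41−1)÷2=20=t, 37→(37−1)÷2=18=r, 19→(19−1)÷2=9=i, 29→(29−1)÷2=14=n, 15→(15−1)÷2=7=g.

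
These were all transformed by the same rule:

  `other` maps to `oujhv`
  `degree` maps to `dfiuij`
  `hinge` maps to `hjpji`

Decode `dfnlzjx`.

deliver

In other: o→o is +0, t→u is +1, h→j is +2, e→h is +3 — the shift increases by 1 each position. Each letter shifts forward by its position index (0, 1, 2, …) — the shift grows by one for each successive letter.
Undoing it on dfnlzjx: d−0=d, f−1=e, n−2=l, l−3=i, z−4=v, j−5=e, x−6=r.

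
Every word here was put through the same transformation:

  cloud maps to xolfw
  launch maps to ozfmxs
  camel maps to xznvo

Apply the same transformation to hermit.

svinrg

Each pair mirrors across the alphabet (c↔x, l↔o, o↔l): positions sum to 25. Each letter is replaced by its mirror in the alphabet: a↔z, b↔y, c↔x, and so on (the Atbash cipher).
For hermit: h↔s, e↔v, r↔i, m↔n, i↔r, t↔g.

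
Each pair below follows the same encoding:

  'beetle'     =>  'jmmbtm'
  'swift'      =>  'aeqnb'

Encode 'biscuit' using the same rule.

This is a Caesar cipher with shift 8.
For biscuit: b+8=j, i+8=q, s+8=a, c+8=k, u+8=c, i+8=q, t+8=b.

jqakcqb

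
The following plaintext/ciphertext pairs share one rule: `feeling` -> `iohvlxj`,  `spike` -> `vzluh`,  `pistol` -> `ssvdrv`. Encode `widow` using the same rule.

zsgyz

Shifts by position in feeling: pos 0: f→i (+3), pos 1: e→o (+10), pos 2: e→h (+3), pos 3: l→v (+10) — repeating every 2. It's a Vigenère-style cipher with numeric key [3,10]: position i shifts by key[i mod 2].
On widow: w+3=z, i+10=s, d+3=g, o+10=y, w+3=z.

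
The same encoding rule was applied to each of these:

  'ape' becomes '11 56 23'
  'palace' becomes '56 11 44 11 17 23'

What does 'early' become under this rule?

a(#1)→11 and p(#16)→56: differences scale by 3, so n = 3·pos + 8. With a=1..z=26, the number is 3·pos + 8.
On early: e=5→23, a=1→11, r=18→62, l=12→44, y=25→83.

23 11 62 44 83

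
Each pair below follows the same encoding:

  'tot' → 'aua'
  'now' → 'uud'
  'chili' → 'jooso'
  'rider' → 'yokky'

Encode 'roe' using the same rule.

The shift depends on letter class: consonant t→a is +7, but vowel o→u is +6. Vowels shift forward by 6 and consonants shift forward by 7.
For roe: r(cons)+7=y, o(vowel)+6=u, e(vowel)+6=k.

yuk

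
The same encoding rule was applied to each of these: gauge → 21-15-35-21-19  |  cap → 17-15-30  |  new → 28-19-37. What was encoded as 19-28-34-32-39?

The number is (letter's place in the alphabet, a=1) + 14.
Undoing it on 19-28-34-32-39: 19→(19−14)÷1=5=e, 28→(28−14)÷1=14=n, 34→(34−14)÷1=20=t, 32→(32−14)÷1=18=r, 39→(39−14)÷1=25=y.

entry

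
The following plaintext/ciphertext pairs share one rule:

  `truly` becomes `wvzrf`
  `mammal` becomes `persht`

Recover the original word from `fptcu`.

In truly: t→w is +3, r→v is +4, u→z is +5, l→r is +6 — the shift increases by 1 each position. The shift increases by 1 at each position, starting from +3: 3, 4, 5, ….
Undoing it on fptcu: f−3=c, p−4=l, t−5=o, c−6=w, u−7=n.

clown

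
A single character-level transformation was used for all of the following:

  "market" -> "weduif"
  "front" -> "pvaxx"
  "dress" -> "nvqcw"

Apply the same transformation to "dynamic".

nczkqum

The shifts repeat in a cycle of length 3: positions 0,1,… shift by +10, +4, +12, then the pattern repeats.
Applying it to dynamic: d+10=n, y+4=c, n+12=z, a+10=k, m+4=q, i+12=u, c+10=m.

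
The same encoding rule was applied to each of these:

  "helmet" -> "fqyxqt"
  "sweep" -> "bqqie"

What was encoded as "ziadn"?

brown

The output letters match the input read backwards, each shifted +12: helmet reversed is temleh. Two steps: reverse the string, then apply a Caesar shift of +12.
Decoding ziadn: shift back: z−12=n, i−12=w, a−12=o, d−12=r, n−12=b → nworb; then reverse → brown.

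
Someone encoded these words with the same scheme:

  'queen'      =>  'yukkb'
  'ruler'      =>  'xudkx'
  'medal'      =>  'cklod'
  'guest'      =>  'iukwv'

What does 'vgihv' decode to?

tight

Treating letters as 0–25, the rule is x ↦ 25x + 14 (mod 26).
Undoing it on vgihv: v(21)→25·(21−14)≡19=t; g(6)→25·(6−14)≡8=i; i(8)→25·(8−14)≡6=g; h(7)→25·(7−14)≡7=h; v(21)→25·(21−14)≡19=t (all mod 26).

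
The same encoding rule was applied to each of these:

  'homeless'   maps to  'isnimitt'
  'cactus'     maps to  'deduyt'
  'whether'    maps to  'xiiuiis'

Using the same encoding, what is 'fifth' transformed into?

gmgui

The shift depends on letter class: consonant h→i is +1, but vowel o→s is +4. Two shifts are in play — +4 for a/e/i/o/u, +1 for every other letter.
For fifth: f(cons)+1=g, i(vowel)+4=m, f(cons)+1=g, t(cons)+1=u, h(cons)+1=i.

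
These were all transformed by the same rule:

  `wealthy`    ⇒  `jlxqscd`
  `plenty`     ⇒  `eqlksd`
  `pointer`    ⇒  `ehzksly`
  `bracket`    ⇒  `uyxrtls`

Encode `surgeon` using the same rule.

w(22)→j(9) and e(4)→l(11) fit y≡23x+23 (mod 26); the inverse of 23 mod 26 is 17. Each letter's alphabet position (a=0..z=25) is mapped through 23·x+23 mod 26 — an affine cipher.
For surgeon: s(18)→23·18+23≡21=v; u(20)→23·20+23≡15=p; r(17)→23·17+23≡24=y; g(6)→23·6+23≡5=f; e(4)→23·4+23≡11=l; o(14)→23·14+23≡7=h; n(13)→23·13+23≡10=k (all mod 26).

vpyflhk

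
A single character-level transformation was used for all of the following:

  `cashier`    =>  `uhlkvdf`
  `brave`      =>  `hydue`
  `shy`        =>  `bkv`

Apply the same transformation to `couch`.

kfxrf

The output letters match the input read backwards, each shifted +3: cashier reversed is reihsac. Read the word backwards and shift each letter +3.
For couch: reverse → hcuoc; then shift: h+3=k, c+3=f, u+3=x, o+3=r, c+3=f.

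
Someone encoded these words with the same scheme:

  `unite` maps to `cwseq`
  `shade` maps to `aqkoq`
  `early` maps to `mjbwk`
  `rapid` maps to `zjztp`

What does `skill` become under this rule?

atswx

In unite: u→c is +8, n→w is +9, i→s is +10, t→e is +11 — the shift increases by 1 each position. Each letter shifts forward by (position + 8), i.e. 8, 9, 10, … — the shift grows by one for each successive letter.
For skill: s+8=a, k+9=t, i+10=s, l+11=w, l+12=x.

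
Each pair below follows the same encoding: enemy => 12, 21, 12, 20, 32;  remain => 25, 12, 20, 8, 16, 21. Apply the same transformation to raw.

Letters become their 1-based position plus 7 (so a→8, b→9, …).
On raw: r=18→25, a=1→8, w=23→30.

25, 8, 30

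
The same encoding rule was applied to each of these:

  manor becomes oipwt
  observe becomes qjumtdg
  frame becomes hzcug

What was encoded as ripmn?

panel

A repeating key of period 2 is used — shifts +2, +8 over and over.
Decoding ripmn: r−2=p, i−8=a, p−2=n, m−8=e, n−2=l.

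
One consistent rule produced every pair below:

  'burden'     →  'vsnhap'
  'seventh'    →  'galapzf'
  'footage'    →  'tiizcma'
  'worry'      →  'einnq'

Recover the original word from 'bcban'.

paper

Each letter's alphabet position (a=0..z=25) is mapped through 19·x+2 mod 26 — an affine cipher.
Reversing it on bcban: b(1)→11·(1−2)≡15=p; c(2)→11·(2−2)≡0=a; b(1)→11·(1−2)≡15=p; a(0)→11·(0−2)≡4=e; n(13)→11·(13−2)≡17=r (all mod 26).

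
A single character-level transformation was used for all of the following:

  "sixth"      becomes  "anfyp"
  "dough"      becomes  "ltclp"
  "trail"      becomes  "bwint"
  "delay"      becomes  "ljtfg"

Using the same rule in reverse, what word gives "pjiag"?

heavy

A repeating key of period 2 is used — shifts +8, +5 over and over.
Decoding pjiag: p−8=h, j−5=e, i−8=a, a−5=v, g−8=y.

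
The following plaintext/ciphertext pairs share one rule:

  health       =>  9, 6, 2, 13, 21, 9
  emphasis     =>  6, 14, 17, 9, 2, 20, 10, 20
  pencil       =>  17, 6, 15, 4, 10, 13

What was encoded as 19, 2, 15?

ran

h is letter #8 and maps to 9: an offset of 1. Each letter is replaced by its alphabet position (a=1..z=26) + 1.
Undoing it on 19, 2, 15: 19→(19−1)÷1=18=r, 2→(2−1)÷1=1=a, 15→(15−1)÷1=14=n.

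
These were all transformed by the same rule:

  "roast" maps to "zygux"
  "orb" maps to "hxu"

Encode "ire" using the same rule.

The output letters match the input read backwards, each shifted +6: roast reversed is tsaor. Two steps: reverse the string, then apply a Caesar shift of +6.
On ire: reverse → eri; then shift: e+6=k, r+6=x, i+6=o.

kxo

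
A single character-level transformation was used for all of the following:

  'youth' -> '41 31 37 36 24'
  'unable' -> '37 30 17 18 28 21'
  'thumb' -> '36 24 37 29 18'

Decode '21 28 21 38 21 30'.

eleven

y is letter #25 and maps to 41: an offset of 16. Letters become their 1-based position plus 16 (so a→17, b→18, …).
Decoding 21 28 21 38 21 30: 21→(21−16)÷1=5=e, 28→(28−16)÷1=12=l, 21→(21−16)÷1=5=e, 38→(38−16)÷1=22=v, 21→(21−16)÷1=5=e, 30→(30−16)÷1=14=n.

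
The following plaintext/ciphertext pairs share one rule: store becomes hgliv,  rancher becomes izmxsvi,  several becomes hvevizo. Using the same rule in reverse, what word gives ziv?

Each pair mirrors across the alphabet (s↔h, t↔g, o↔l): positions sum to 25. Each letter is replaced by its mirror in the alphabet: a↔z, b↔y, c↔x, and so on (the Atbash cipher).
Undoing it on ziv: z↔a, i↔r, v↔e.

are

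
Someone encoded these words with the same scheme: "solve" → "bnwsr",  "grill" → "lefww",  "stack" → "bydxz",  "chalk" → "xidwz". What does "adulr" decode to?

s(18)→b(1) and o(14)→n(13) fit y≡23x+3 (mod 26); the inverse of 23 mod 26 is 17. Treating letters as 0–25, the rule is x ↦ 23x + 3 (mod 26).
Undoing it on adulr: a(0)→17·(0−3)≡1=b; d(3)→17·(3−3)≡0=a; u(20)→17·(20−3)≡3=d; l(11)→17·(11−3)≡6=g; r(17)→17·(17−3)≡4=e (all mod 26).

badge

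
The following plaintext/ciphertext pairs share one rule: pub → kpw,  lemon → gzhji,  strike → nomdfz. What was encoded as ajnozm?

foster

Compare letters: p→k is +21, u→p is +21, b→w is +21 — a constant shift. Each letter is shifted forward by 21 in the alphabet (a Caesar shift of +21).
Undoing it on ajnozm: a−21=f, j−21=o, n−21=s, o−21=t, z−21=e, m−21=r.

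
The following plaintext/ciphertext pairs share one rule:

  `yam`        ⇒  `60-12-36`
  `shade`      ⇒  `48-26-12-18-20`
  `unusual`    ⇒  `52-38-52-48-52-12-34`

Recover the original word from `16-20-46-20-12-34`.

y(#25)→60 and a(#1)→12: differences scale by 2, so n = 2·pos + 10. Each letter becomes 2×(its alphabet position, a=1..z=26) + 10.
Reversing it on 16-20-46-20-12-34: 16→(16−10)÷2=3=c, 20→(20−10)÷2=5=e, 46→(46−10)÷2=18=r, 20→(20−10)÷2=5=e, 12→(12−10)÷2=1=a, 34→(34−10)÷2=12=l.

cereal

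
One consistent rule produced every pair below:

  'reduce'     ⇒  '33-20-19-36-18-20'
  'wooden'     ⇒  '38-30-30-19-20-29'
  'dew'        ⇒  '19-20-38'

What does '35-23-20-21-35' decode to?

theft

Letters become their 1-based position plus 15 (so a→16, b→17, …).
Undoing it on 35-23-20-21-35: 35→(35−15)÷1=20=t, 23→(23−15)÷1=8=h, 20→(20−15)÷1=5=e, 21→(21−15)÷1=6=f, 35→(35−15)÷1=20=t.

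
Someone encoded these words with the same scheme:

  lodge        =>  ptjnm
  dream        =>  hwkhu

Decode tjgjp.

In lodge: l→p is +4, o→t is +5, d→j is +6, g→n is +7 — the shift increases by 1 each position. Letter i (0-indexed) is shifted by i+4, so successive shifts are 4, 5, 6, ….
Reversing it on tjgjp: t−4=p, j−5=e, g−6=a, j−7=c, p−8=h.

peach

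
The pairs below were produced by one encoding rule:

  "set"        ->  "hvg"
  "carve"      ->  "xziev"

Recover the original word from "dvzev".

weave

Each pair mirrors across the alphabet (s↔h, e↔v, t↔g): positions sum to 25. Each letter is replaced by its mirror in the alphabet: a↔z, b↔y, c↔x, and so on (the Atbash cipher).
Reversing it on dvzev: d↔w, v↔e, z↔a, e↔v, v↔e.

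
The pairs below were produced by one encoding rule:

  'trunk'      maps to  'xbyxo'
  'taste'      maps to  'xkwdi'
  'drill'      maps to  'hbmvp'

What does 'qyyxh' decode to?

The shifts repeat in a cycle of length 2: positions 0,1,… shift by +4, +10, then the pattern repeats.
Reversing it on qyyxh: q−4=m, y−10=o, y−4=u, x−10=n, h−4=d.

mound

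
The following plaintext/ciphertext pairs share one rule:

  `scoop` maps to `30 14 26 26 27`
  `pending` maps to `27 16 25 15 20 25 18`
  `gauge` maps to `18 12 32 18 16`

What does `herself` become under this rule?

s is letter #19 and maps to 30: an offset of 11. The number is (letter's place in the alphabet, a=1) + 11.
Applying it to herself: h=8→19, e=5→16, r=18→29, s=19→30, e=5→16, l=12→23, f=6→17.

19 16 29 30 16 23 17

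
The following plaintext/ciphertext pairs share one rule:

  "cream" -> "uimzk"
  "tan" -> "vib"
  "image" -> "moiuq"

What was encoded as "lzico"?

guard

The output letters match the input read backwards, each shifted +8: cream reversed is maerc. The word is reversed, then every letter is shifted forward by 8.
Reversing it on lzico: shift back: l−8=d, z−8=r, i−8=a, c−8=u, o−8=g → draug; then reverse → guard.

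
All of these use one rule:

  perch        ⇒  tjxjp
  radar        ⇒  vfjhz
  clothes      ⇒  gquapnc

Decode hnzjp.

ditch

In perch: p→t is +4, e→j is +5, r→x is +6, c→j is +7 — the shift increases by 1 each position. Each letter shifts forward by (position + 4), i.e. 4, 5, 6, … — the shift grows by one for each successive letter.
Undoing it on hnzjp: h−4=d, n−5=i, z−6=t, j−7=c, p−8=h.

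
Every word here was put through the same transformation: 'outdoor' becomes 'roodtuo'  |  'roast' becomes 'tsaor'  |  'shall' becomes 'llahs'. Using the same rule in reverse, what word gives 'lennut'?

The output letters match the input read backwards: outdoor reversed is roodtuo. It's just the letters in reverse order.
Undoing it on lennut: then reverse → tunnel.

tunnel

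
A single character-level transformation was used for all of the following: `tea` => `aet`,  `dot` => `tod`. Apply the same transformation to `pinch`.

hcnip

It's just the letters in reverse order.
On pinch: reverse → hcnip.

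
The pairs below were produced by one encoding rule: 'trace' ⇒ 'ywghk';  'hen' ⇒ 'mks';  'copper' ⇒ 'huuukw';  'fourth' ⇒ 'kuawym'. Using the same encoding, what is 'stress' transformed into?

xywkxx

The rule splits by letter class: vowels +6, consonants +5.
For stress: s(cons)+5=x, t(cons)+5=y, r(cons)+5=w, e(vowel)+6=k, s(cons)+5=x, s(cons)+5=x.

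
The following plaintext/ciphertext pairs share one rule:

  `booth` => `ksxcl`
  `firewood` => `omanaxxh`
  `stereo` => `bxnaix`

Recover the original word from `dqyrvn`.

umpire

It's a Vigenère-style cipher with numeric key [9,4,9]: position i shifts by key[i mod 3].
Undoing it on dqyrvn: d−9=u, q−4=m, y−9=p, r−9=i, v−4=r, n−9=e.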